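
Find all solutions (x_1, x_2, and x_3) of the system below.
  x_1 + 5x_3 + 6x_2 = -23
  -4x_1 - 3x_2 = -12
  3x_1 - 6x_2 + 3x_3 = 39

x_1 = 6, x_2 = -4, x_3 = -1

Row-reduce the augmented matrix:
R2 ← R2 + 4·R1.
R3 ← R3 − 3·R1.
R2 ← R2 / (21).
R1 ← R1 − 6·R2.
R3 ← R3 + 24·R2.
R3 ← R3 / (76/7).
R1 ← R1 + 5/7·R3.
R2 ← R2 − 20/21·R3.
Reading off the reduced rows gives x_1 = 6, x_2 = -4, x_3 = -1.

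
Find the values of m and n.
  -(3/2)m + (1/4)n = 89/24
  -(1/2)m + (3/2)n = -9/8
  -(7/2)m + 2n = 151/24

Row-reduce the augmented matrix:
R1 ← R1 / (-3/2).
R2 ← R2 + 1/2·R1.
R3 ← R3 + 7/2·R1.
R2 ← R2 / (17/12).
R1 ← R1 + 1/6·R2.
R3 ← R3 − 17/12·R2.
R3 reduces to 0 = 0, so the extra equation is consistent.
Reading off the reduced rows gives m = -11/4, n = -5/3.

m = -11/4, n = -5/3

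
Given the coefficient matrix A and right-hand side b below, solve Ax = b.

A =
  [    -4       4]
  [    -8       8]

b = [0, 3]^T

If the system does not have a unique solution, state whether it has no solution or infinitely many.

Row-reduce:
R1 ← R1 / (-4).
R2 ← R2 + 8·R1.
Row 2 reduces to 0 = 3, a contradiction. The system is inconsistent.

no solution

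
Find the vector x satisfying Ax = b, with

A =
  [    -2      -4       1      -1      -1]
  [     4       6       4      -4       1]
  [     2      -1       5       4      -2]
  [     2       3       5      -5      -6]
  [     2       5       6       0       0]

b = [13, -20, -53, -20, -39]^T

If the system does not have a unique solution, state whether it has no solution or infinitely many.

Row-reduce the augmented matrix:
R1 ← R1 / (-2).
R2 ← R2 − 4·R1.
R3 ← R3 − 2·R1.
R4 ← R4 − 2·R1.
R5 ← R5 − 2·R1.
R2 ← R2 / (-2).
R1 ← R1 − 2·R2.
R3 ← R3 + 5·R2.
R4 ← R4 + 1·R2.
R5 ← R5 − 1·R2.
R3 ← R3 / (-9).
R1 ← R1 − 11/2·R3.
R2 ← R2 + 3·R3.
R4 ← R4 − 3·R3.
R5 ← R5 − 10·R3.
R4 ← R4 / (3).
R1 ← R1 − 11/2·R4.
R2 ← R2 + 3·R4.
R3 ← R3 + 2·R4.
R5 ← R5 − 16·R4.
R5 ← R5 / (67/2).
R1 ← R1 − 137/12·R5.
R2 ← R2 + 6·R5.
R3 ← R3 + 79/18·R5.
R4 ← R4 + 20/9·R5.
Reading off the reduced rows gives x_1 = -5, x_2 = -1, x_3 = -4, x_4 = -5, x_5 = 2.

x_1 = -5, x_2 = -1, x_3 = -4, x_4 = -5, x_5 = 2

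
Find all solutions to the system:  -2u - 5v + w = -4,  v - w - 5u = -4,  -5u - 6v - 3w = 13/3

Row-reduce the augmented matrix:
R1 ← R1 / (-2).
R2 ← R2 + 5·R1.
R3 ← R3 + 5·R1.
R2 ← R2 / (27/2).
R1 ← R1 − 5/2·R2.
R3 ← R3 − 13/2·R2.
R3 ← R3 / (-103/27).
R1 ← R1 − 4/27·R3.
R2 ← R2 + 7/27·R3.
Reading off the reduced rows gives u = 4/3, v = -1/3, w = -3.

u = 4/3, v = -1/3, w = -3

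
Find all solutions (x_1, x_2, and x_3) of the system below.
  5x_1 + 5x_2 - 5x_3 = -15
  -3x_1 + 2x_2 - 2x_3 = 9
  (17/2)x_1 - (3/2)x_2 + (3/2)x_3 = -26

no solution

Row-reduce:
R1 ← R1 / (5).
R2 ← R2 + 3·R1.
R3 ← R3 − 17/2·R1.
R2 ← R2 / (5).
R1 ← R1 − 1·R2.
R3 ← R3 + 10·R2.
Row 3 reduces to 0 = -1/2, a contradiction. The system is inconsistent.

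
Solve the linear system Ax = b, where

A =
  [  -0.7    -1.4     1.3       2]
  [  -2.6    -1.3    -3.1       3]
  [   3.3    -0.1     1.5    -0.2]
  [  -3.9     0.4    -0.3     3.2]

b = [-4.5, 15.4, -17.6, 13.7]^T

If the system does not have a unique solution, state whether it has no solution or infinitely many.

Row-reduce the augmented matrix:
R1 ← R1 / (-7/10).
R2 ← R2 + 13/5·R1.
R3 ← R3 − 33/10·R1.
R4 ← R4 + 39/10·R1.
R2 ← R2 / (39/10).
R1 ← R1 − 2·R2.
R3 ← R3 + 67/10·R2.
R4 ← R4 − 41/5·R2.
R3 ← R3 / (-779/130).
R1 ← R1 − 201/91·R3.
R2 ← R2 + 185/91·R3.
R4 ← R4 − 4153/455·R3.
R4 ← R4 / (104612/27265).
R1 ← R1 − 184/16359·R4.
R2 ← R2 + 9190/5453·R4.
R3 ← R3 + 632/2337·R4.
Reading off the reduced rows gives x_1 = -4, x_2 = 1, x_3 = -3, x_4 = -1.

x_1 = -4, x_2 = 1, x_3 = -3, x_4 = -1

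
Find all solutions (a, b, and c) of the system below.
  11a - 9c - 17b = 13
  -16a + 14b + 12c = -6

Row-reduce:
R1 ← R1 / (11).
R2 ← R2 + 16·R1.
R2 ← R2 / (-118/11).
R1 ← R1 + 17/11·R2.
Rank is 2 with 3 unknowns, leaving c free.

infinitely many solutions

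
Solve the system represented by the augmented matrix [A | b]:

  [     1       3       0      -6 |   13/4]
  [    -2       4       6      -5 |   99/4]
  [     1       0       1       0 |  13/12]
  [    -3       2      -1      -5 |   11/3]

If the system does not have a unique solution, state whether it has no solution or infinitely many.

x_1 = -5/4, x_2 = 3, x_3 = 7/3, x_4 = 3/4

Row-reduce the augmented matrix:
R2 ← R2 + 2·R1.
R3 ← R3 − 1·R1.
R4 ← R4 + 3·R1.
R2 ← R2 / (10).
R1 ← R1 − 3·R2.
R3 ← R3 + 3·R2.
R4 ← R4 − 11·R2.
R3 ← R3 / (14/5).
R1 ← R1 + 9/5·R3.
R2 ← R2 − 3/5·R3.
R4 ← R4 + 38/5·R3.
R4 ← R4 / (-13/7).
R1 ← R1 + 9/28·R4.
R2 ← R2 + 53/28·R4.
R3 ← R3 − 9/28·R4.
Reading off the reduced rows gives x_1 = -5/4, x_2 = 3, x_3 = 7/3, x_4 = 3/4.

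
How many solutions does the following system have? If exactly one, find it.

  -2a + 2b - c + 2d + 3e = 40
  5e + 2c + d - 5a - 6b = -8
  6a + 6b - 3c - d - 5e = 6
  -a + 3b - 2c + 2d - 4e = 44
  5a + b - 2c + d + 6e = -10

a = -6, b = 6, c = -4, d = 6, e = 0

Row-reduce the augmented matrix:
R1 ← R1 / (-2).
R2 ← R2 + 5·R1.
R3 ← R3 − 6·R1.
R4 ← R4 + 1·R1.
R5 ← R5 − 5·R1.
R2 ← R2 / (-11).
R1 ← R1 + 1·R2.
R3 ← R3 − 12·R2.
R4 ← R4 − 2·R2.
R5 ← R5 − 6·R2.
R3 ← R3 / (-12/11).
R1 ← R1 − 1/11·R3.
R2 ← R2 + 9/22·R3.
R4 ← R4 + 15/22·R3.
R5 ← R5 + 45/22·R3.
R4 ← R4 / (-1/8).
R1 ← R1 + 7/12·R4.
R2 ← R2 − 1/8·R4.
R3 ← R3 + 7/12·R4.
R5 ← R5 − 21/8·R4.
R5 ← R5 / (-132).
R1 ← R1 − 91/3·R5.
R2 ← R2 + 7·R5.
R3 ← R3 − 91/3·R5.
R4 ← R4 − 54·R5.
Reading off the reduced rows gives a = -6, b = 6, c = -4, d = 6, e = 0.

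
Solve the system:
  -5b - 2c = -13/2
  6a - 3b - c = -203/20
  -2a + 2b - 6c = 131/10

a = -1, b = 9/5, c = -5/4

Row-reduce the augmented matrix:
Swap R1 and R2.
R1 ← R1 / (6).
R3 ← R3 + 2·R1.
R2 ← R2 / (-5).
R1 ← R1 + 1/2·R2.
R3 ← R3 − 1·R2.
R3 ← R3 / (-101/15).
R1 ← R1 − 1/30·R3.
R2 ← R2 − 2/5·R3.
Reading off the reduced rows gives a = -1, b = 9/5, c = -5/4.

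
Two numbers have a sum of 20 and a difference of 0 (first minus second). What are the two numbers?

first number: 10, second number: 10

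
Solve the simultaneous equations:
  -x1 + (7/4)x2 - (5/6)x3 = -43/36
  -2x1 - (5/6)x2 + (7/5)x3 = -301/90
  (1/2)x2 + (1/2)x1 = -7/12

x1 = 1/2, x2 = -5/3, x3 = -8/3

Row-reduce the augmented matrix:
R1 ← R1 / (-1).
R2 ← R2 + 2·R1.
R3 ← R3 − 1/2·R1.
R2 ← R2 / (-13/3).
R1 ← R1 + 7/4·R2.
R3 ← R3 − 11/8·R2.
R3 ← R3 / (217/390).
R1 ← R1 + 79/195·R3.
R2 ← R2 + 46/65·R3.
Reading off the reduced rows gives x1 = 1/2, x2 = -5/3, x3 = -8/3.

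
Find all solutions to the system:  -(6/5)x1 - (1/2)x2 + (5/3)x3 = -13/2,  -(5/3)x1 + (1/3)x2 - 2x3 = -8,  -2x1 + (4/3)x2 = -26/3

x1 = 5, x2 = 1, x3 = 0

Row-reduce the augmented matrix:
R1 ← R1 / (-6/5).
R2 ← R2 + 5/3·R1.
R3 ← R3 + 2·R1.
R2 ← R2 / (37/36).
R1 ← R1 − 5/12·R2.
R3 ← R3 − 13/6·R2.
R3 ← R3 / (2104/333).
R1 ← R1 − 40/111·R3.
R2 ← R2 + 466/111·R3.
Reading off the reduced rows gives x1 = 5, x2 = 1, x3 = 0.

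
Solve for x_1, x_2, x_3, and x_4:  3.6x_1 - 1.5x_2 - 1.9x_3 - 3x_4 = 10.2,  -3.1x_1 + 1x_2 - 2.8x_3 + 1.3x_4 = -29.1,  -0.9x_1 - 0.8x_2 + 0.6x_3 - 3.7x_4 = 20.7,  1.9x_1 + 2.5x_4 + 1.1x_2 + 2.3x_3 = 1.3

Row-reduce the augmented matrix:
R1 ← R1 / (18/5).
R2 ← R2 + 31/10·R1.
R3 ← R3 + 9/10·R1.
R4 ← R4 − 19/10·R1.
R2 ← R2 / (-7/24).
R1 ← R1 + 5/12·R2.
R3 ← R3 + 47/40·R2.
R4 ← R4 − 227/120·R2.
R3 ← R3 / (9448/525).
R1 ← R1 − 122/21·R3.
R2 ← R2 − 1597/105·R3.
R4 ← R4 + 4457/175·R3.
R4 ← R4 / (-76081/23620).
R1 ← R1 − 1813/2362·R4.
R2 ← R2 − 17911/4724·R4.
R3 ← R3 − 189/4724·R4.
Reading off the reduced rows gives x_1 = 1, x_2 = -4, x_3 = 6, x_4 = -4.

x_1 = 1, x_2 = -4, x_3 = 6, x_4 = -4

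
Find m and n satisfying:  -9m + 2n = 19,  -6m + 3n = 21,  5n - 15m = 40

m = -1, n = 5

Row-reduce the augmented matrix:
R1 ← R1 / (-9).
R2 ← R2 + 6·R1.
R3 ← R3 + 15·R1.
R2 ← R2 / (5/3).
R1 ← R1 + 2/9·R2.
R3 ← R3 − 5/3·R2.
R3 reduces to 0 = 0, so the extra equation is consistent.
Reading off the reduced rows gives m = -1, n = 5.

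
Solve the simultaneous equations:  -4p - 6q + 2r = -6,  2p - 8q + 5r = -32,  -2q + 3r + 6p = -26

infinitely many solutions

Row-reduce:
R1 ← R1 / (-4).
R2 ← R2 − 2·R1.
R3 ← R3 − 6·R1.
R2 ← R2 / (-11).
R1 ← R1 − 3/2·R2.
R3 ← R3 + 11·R2.
Rank is 2 with 3 unknowns, leaving r free.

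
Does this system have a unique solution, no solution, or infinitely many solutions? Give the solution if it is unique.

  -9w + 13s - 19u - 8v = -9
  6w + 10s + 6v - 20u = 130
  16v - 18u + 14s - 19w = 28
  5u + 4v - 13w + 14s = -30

u = -2, v = 4, w = 6, s = 3

Row-reduce the augmented matrix:
R1 ← R1 / (-19).
R2 ← R2 + 20·R1.
R3 ← R3 + 18·R1.
R4 ← R4 − 5·R1.
R2 ← R2 / (274/19).
R1 ← R1 − 8/19·R2.
R3 ← R3 − 448/19·R2.
R4 ← R4 − 36/19·R2.
R3 ← R3 / (-4901/137).
R1 ← R1 − 3/137·R3.
R2 ← R2 − 147/137·R3.
R4 ← R4 + 2384/137·R3.
R4 ← R4 / (69377/4901).
R1 ← R1 + 2803/4901·R4.
R2 ← R2 + 119/4901·R4.
R3 ← R3 + 1056/4901·R4.
Reading off the reduced rows gives u = -2, v = 4, w = 6, s = 3.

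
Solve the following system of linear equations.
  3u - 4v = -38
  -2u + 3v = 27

Row-reduce the augmented matrix:
R1 ← R1 / (3).
R2 ← R2 + 2·R1.
R2 ← R2 / (1/3).
R1 ← R1 + 4/3·R2.
Reading off the reduced rows gives u = -6, v = 5.

u = -6, v = 5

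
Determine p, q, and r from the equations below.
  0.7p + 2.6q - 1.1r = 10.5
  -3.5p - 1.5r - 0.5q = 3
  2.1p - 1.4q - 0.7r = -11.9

Row-reduce the augmented matrix:
R1 ← R1 / (7/10).
R2 ← R2 + 7/2·R1.
R3 ← R3 − 21/10·R1.
R2 ← R2 / (25/2).
R1 ← R1 − 26/7·R2.
R3 ← R3 + 46/5·R2.
R3 ← R3 / (-319/125).
R1 ← R1 − 89/175·R3.
R2 ← R2 + 14/25·R3.
Reading off the reduced rows gives p = -2, q = 5, r = 1.

p = -2, q = 5, r = 1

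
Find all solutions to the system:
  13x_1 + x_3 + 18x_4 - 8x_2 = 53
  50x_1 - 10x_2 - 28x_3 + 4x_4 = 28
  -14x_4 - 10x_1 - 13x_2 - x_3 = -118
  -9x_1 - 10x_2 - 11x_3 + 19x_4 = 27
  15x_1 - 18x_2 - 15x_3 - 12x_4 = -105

Row-reduce:
R1 ← R1 / (13).
R2 ← R2 − 50·R1.
R3 ← R3 + 10·R1.
R4 ← R4 + 9·R1.
R5 ← R5 − 15·R1.
R2 ← R2 / (270/13).
R1 ← R1 + 8/13·R2.
R3 ← R3 + 249/13·R2.
R4 ← R4 + 202/13·R2.
R5 ← R5 + 114/13·R2.
R3 ← R3 / (-148/5).
R1 ← R1 + 13/15·R3.
R2 ← R2 + 23/15·R3.
R4 ← R4 + 512/15·R3.
R5 ← R5 + 148/5·R3.
R4 ← R4 / (5795/111).
R1 ← R1 − 811/666·R4.
R2 ← R2 + 11/666·R4.
R3 ← R3 − 1357/666·R4.
Row 5 reduces to 0 = -1, a contradiction. The system is inconsistent.

no solution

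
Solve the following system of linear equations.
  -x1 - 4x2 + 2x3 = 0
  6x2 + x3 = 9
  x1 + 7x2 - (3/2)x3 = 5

Row-reduce:
R1 ← R1 / (-1).
R3 ← R3 − 1·R1.
R2 ← R2 / (6).
R1 ← R1 − 4·R2.
R3 ← R3 − 3·R2.
Row 3 reduces to 0 = 1/2, a contradiction. The system is inconsistent.

no solution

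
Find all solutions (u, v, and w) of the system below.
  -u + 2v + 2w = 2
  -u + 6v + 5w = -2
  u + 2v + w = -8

no solution

Row-reduce:
R1 ← R1 / (-1).
R2 ← R2 + 1·R1.
R3 ← R3 − 1·R1.
R2 ← R2 / (4).
R1 ← R1 + 2·R2.
R3 ← R3 − 4·R2.
Row 3 reduces to 0 = -2, a contradiction. The system is inconsistent.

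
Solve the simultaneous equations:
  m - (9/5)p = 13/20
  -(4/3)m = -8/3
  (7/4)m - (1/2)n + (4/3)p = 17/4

m = 2, n = 1/2, p = 3/4

Row-reduce the augmented matrix:
R2 ← R2 + 4/3·R1.
R3 ← R3 − 7/4·R1.
Swap R2 and R3.
R2 ← R2 / (-1/2).
R3 ← R3 / (-12/5).
R1 ← R1 + 9/5·R3.
R2 ← R2 + 269/30·R3.
Reading off the reduced rows gives m = 2, n = 1/2, p = 3/4.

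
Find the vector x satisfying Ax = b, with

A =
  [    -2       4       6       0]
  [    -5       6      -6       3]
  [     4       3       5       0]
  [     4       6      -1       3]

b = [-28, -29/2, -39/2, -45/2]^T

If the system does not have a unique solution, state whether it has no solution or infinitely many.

Row-reduce the augmented matrix:
R1 ← R1 / (-2).
R2 ← R2 + 5·R1.
R3 ← R3 − 4·R1.
R4 ← R4 − 4·R1.
R2 ← R2 / (-4).
R1 ← R1 + 2·R2.
R3 ← R3 − 11·R2.
R4 ← R4 − 14·R2.
R3 ← R3 / (-163/4).
R1 ← R1 − 15/2·R3.
R2 ← R2 − 21/4·R3.
R4 ← R4 + 125/2·R3.
R4 ← R4 / (138/163).
R1 ← R1 − 3/163·R4.
R2 ← R2 − 51/163·R4.
R3 ← R3 + 33/163·R4.
Reading off the reduced rows gives x_1 = 1/2, x_2 = -3, x_3 = -5/2, x_4 = -3.

x_1 = 1/2, x_2 = -3, x_3 = -5/2, x_4 = -3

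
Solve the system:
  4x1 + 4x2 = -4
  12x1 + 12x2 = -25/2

no solution

Row-reduce:
R1 ← R1 / (4).
R2 ← R2 − 12·R1.
Row 2 reduces to 0 = -1/2, a contradiction. The system is inconsistent.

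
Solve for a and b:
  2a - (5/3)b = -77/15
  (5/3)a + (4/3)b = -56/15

Row-reduce the augmented matrix:
R1 ← R1 / (2).
R2 ← R2 − 5/3·R1.
R2 ← R2 / (49/18).
R1 ← R1 + 5/6·R2.
Reading off the reduced rows gives a = -12/5, b = 1/5.

a = -12/5, b = 1/5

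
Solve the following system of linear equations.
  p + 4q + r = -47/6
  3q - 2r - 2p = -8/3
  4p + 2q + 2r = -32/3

p = -5/2, q = -5/3, r = 4/3

Row-reduce the augmented matrix:
R2 ← R2 + 2·R1.
R3 ← R3 − 4·R1.
R2 ← R2 / (11).
R1 ← R1 − 4·R2.
R3 ← R3 + 14·R2.
R3 ← R3 / (-2).
R1 ← R1 − 1·R3.
Reading off the reduced rows gives p = -5/2, q = -5/3, r = 4/3.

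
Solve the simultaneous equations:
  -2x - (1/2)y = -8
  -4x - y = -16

infinitely many solutions

Row-reduce:
R1 ← R1 / (-2).
R2 ← R2 + 4·R1.
Rank is 1 with 2 unknowns, leaving y free.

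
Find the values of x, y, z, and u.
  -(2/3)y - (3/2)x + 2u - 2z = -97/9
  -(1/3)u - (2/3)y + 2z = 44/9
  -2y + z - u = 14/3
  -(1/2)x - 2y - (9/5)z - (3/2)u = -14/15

x = 2, y = -1/3, z = 2, u = -2

Row-reduce the augmented matrix:
R1 ← R1 / (-3/2).
R4 ← R4 + 1/2·R1.
R2 ← R2 / (-2/3).
R1 ← R1 − 4/9·R2.
R3 ← R3 + 2·R2.
R4 ← R4 + 16/9·R2.
R3 ← R3 / (-5).
R1 ← R1 − 8/3·R3.
R2 ← R2 + 3·R3.
R4 ← R4 + 97/15·R3.
R4 ← R4 / (-23/18).
R1 ← R1 + 14/9·R4.
R2 ← R2 − 1/2·R4.
Reading off the reduced rows gives x = 2, y = -1/3, z = 2, u = -2.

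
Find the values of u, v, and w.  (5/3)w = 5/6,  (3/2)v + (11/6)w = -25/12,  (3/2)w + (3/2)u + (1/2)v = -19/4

u = -3, v = -2, w = 1/2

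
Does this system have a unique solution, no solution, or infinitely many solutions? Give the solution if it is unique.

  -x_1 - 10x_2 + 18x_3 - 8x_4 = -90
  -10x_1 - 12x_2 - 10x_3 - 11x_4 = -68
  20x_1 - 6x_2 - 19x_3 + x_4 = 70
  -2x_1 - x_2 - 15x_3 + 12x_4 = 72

x_1 = 2, x_2 = 2, x_3 = -2, x_4 = 4

Row-reduce the augmented matrix:
R1 ← R1 / (-1).
R2 ← R2 + 10·R1.
R3 ← R3 − 20·R1.
R4 ← R4 + 2·R1.
R2 ← R2 / (88).
R1 ← R1 − 10·R2.
R3 ← R3 + 206·R2.
R4 ← R4 − 19·R2.
R3 ← R3 / (-2283/22).
R1 ← R1 − 79/22·R3.
R2 ← R2 + 95/44·R3.
R4 ← R4 + 439/44·R3.
R4 ← R4 / (39145/3044).
R1 ← R1 − 375/1522·R4.
R2 ← R2 − 2227/3044·R4.
R3 ← R3 + 37/1522·R4.
Reading off the reduced rows gives x_1 = 2, x_2 = 2, x_3 = -2, x_4 = 4.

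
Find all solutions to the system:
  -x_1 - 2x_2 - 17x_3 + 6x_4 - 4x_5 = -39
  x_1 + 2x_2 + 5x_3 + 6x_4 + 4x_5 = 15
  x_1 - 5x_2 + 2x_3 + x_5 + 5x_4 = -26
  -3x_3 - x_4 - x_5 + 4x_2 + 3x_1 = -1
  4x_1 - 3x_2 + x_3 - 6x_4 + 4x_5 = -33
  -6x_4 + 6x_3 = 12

x_1 = -5, x_2 = 5, x_3 = 2, x_4 = 0, x_5 = 0

Row-reduce the augmented matrix:
R1 ← R1 / (-1).
R2 ← R2 − 1·R1.
R3 ← R3 − 1·R1.
R4 ← R4 − 3·R1.
R5 ← R5 − 4·R1.
Swap R2 and R3.
R2 ← R2 / (-7).
R1 ← R1 − 2·R2.
R4 ← R4 + 2·R2.
R5 ← R5 + 11·R2.
R3 ← R3 / (-12).
R1 ← R1 − 89/7·R3.
R2 ← R2 − 15/7·R3.
R4 ← R4 + 348/7·R3.
R5 ← R5 + 304/7·R3.
R6 ← R6 − 6·R3.
R4 ← R4 / (-251/7).
R1 ← R1 − 69/7·R4.
R2 ← R2 − 4/7·R4.
R3 ← R3 + 1·R4.
R5 ← R5 + 299/7·R4.
R5 ← R5 / (1802/251).
R1 ← R1 + 49/251·R5.
R2 ← R2 − 59/251·R5.
R3 ← R3 − 85/251·R5.
R4 ← R4 − 85/251·R5.
R6 reduces to 0 = 0, so the extra equation is consistent.
Reading off the reduced rows gives x_1 = -5, x_2 = 5, x_3 = 2, x_4 = 0, x_5 = 0.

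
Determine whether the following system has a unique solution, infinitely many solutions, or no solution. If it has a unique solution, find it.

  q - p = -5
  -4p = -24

From equation 1: p = 5 + q.
Substitute into equation 2 and solve: q = 1.
Then p = 6.

p = 6, q = 1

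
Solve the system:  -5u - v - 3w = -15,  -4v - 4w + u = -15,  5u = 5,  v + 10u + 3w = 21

no solution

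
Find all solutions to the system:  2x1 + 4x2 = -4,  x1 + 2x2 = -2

infinitely many solutions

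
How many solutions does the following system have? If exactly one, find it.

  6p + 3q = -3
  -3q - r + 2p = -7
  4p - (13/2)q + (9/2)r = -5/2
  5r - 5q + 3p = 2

no solution

Row-reduce:
R1 ← R1 / (6).
R2 ← R2 − 2·R1.
R3 ← R3 − 4·R1.
R4 ← R4 − 3·R1.
R2 ← R2 / (-4).
R1 ← R1 − 1/2·R2.
R3 ← R3 + 17/2·R2.
R4 ← R4 + 13/2·R2.
R3 ← R3 / (53/8).
R1 ← R1 + 1/8·R3.
R2 ← R2 − 1/4·R3.
R4 ← R4 − 53/8·R3.
Row 4 reduces to 0 = 1, a contradiction. The system is inconsistent.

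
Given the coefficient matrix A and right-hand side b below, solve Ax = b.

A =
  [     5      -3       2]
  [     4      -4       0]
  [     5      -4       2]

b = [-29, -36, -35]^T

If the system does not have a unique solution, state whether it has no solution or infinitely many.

Row-reduce the augmented matrix:
R1 ← R1 / (5).
R2 ← R2 − 4·R1.
R3 ← R3 − 5·R1.
R2 ← R2 / (-8/5).
R1 ← R1 + 3/5·R2.
R3 ← R3 + 1·R2.
R1 ← R1 − 1·R3.
R2 ← R2 − 1·R3.
Reading off the reduced rows gives x_1 = -3, x_2 = 6, x_3 = 2.

x_1 = -3, x_2 = 6, x_3 = 2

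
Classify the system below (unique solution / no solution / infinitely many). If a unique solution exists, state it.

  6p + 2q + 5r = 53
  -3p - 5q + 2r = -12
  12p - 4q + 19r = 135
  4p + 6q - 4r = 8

p = 4, q = 2, r = 5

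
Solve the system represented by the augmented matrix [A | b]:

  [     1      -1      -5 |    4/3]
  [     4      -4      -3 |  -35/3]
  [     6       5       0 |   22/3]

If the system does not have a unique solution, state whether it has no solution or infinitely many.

x_1 = -1, x_2 = 8/3, x_3 = -1

Row-reduce the augmented matrix:
R2 ← R2 − 4·R1.
R3 ← R3 − 6·R1.
Swap R2 and R3.
R2 ← R2 / (11).
R1 ← R1 + 1·R2.
R3 ← R3 / (17).
R1 ← R1 + 25/11·R3.
R2 ← R2 − 30/11·R3.
Reading off the reduced rows gives x_1 = -1, x_2 = 8/3, x_3 = -1.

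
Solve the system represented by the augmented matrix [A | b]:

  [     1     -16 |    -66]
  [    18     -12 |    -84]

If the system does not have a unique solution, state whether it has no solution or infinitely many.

Row-reduce the augmented matrix:
R2 ← R2 − 18·R1.
R2 ← R2 / (276).
R1 ← R1 + 16·R2.
Reading off the reduced rows gives x_1 = -2, x_2 = 4.

x_1 = -2, x_2 = 4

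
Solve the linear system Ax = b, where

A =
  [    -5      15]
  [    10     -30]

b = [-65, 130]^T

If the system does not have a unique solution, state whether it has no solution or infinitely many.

Row-reduce:
R1 ← R1 / (-5).
R2 ← R2 − 10·R1.
Rank is 1 with 2 unknowns, leaving x_2 free.

infinitely many solutions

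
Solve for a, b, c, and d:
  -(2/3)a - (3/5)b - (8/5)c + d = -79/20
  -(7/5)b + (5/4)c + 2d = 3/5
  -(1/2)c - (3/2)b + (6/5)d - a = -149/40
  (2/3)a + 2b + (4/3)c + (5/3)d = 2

a = 3, b = -1/4, c = 1, d = -1/2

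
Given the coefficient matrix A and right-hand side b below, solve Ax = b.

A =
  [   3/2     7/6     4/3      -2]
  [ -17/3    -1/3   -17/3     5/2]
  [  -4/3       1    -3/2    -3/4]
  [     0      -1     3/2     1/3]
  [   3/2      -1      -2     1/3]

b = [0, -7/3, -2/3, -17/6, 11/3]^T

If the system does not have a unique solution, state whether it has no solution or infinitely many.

Row-reduce:
R1 ← R1 / (3/2).
R2 ← R2 + 17/3·R1.
R3 ← R3 + 4/3·R1.
R5 ← R5 − 3/2·R1.
R2 ← R2 / (110/27).
R1 ← R1 − 7/9·R2.
R3 ← R3 − 55/27·R2.
R4 ← R4 + 1·R2.
R5 ← R5 + 13/6·R2.
Swap R3 and R4.
R3 ← R3 / (74/55).
R1 ← R1 − 111/110·R3.
R2 ← R2 + 17/110·R3.
R5 ← R5 + 807/220·R3.
Swap R4 and R5.
R4 ← R4 / (-10051/3552).
R1 ← R1 − 5/16·R4.
R2 ← R2 + 2389/1776·R4.
R3 ← R3 + 599/888·R4.
Row 5 reduces to 0 = 1/2, a contradiction. The system is inconsistent.

no solution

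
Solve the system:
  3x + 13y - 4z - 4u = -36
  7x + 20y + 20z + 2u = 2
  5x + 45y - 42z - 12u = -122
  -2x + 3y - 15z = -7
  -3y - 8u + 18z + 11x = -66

Row-reduce the augmented matrix:
R1 ← R1 / (3).
R2 ← R2 − 7·R1.
R3 ← R3 − 5·R1.
R4 ← R4 + 2·R1.
R5 ← R5 − 11·R1.
R2 ← R2 / (-31/3).
R1 ← R1 − 13/3·R2.
R3 ← R3 − 70/3·R2.
R4 ← R4 − 35/3·R2.
R5 ← R5 + 152/3·R2.
R3 ← R3 / (958/31).
R1 ← R1 − 340/31·R3.
R2 ← R2 + 88/31·R3.
R4 ← R4 − 479/31·R3.
R5 ← R5 + 3446/31·R3.
Swap R4 and R5.
R4 ← R4 / (11480/479).
R1 ← R1 + 1806/479·R4.
R2 ← R2 − 366/479·R4.
R3 ← R3 − 314/479·R4.
R5 reduces to 0 = 0, so the extra equation is consistent.
Reading off the reduced rows gives x = -4, y = 0, z = 1, u = 5.

x = -4, y = 0, z = 1, u = 5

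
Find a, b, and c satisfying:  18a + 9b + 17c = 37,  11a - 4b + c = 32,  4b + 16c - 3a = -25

Row-reduce the augmented matrix:
R1 ← R1 / (18).
R2 ← R2 − 11·R1.
R3 ← R3 + 3·R1.
R2 ← R2 / (-19/2).
R1 ← R1 − 1/2·R2.
R3 ← R3 − 11/2·R2.
R3 ← R3 / (2291/171).
R1 ← R1 − 77/171·R3.
R2 ← R2 − 169/171·R3.
Reading off the reduced rows gives a = 3, b = 0, c = -1.

a = 3, b = 0, c = -1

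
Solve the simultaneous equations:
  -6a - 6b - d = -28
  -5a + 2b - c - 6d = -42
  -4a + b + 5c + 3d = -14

Row-reduce:
R1 ← R1 / (-6).
R2 ← R2 + 5·R1.
R3 ← R3 + 4·R1.
R2 ← R2 / (7).
R1 ← R1 − 1·R2.
R3 ← R3 − 5·R2.
R3 ← R3 / (40/7).
R1 ← R1 − 1/7·R3.
R2 ← R2 + 1/7·R3.
Rank is 3 with 4 unknowns, leaving d free.

infinitely many solutions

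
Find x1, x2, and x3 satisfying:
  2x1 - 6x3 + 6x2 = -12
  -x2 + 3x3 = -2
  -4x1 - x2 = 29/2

x1 = -3, x2 = -5/2, x3 = -3/2

Row-reduce the augmented matrix:
R1 ← R1 / (2).
R3 ← R3 + 4·R1.
R2 ← R2 / (-1).
R1 ← R1 − 3·R2.
R3 ← R3 − 11·R2.
R3 ← R3 / (21).
R1 ← R1 − 6·R3.
R2 ← R2 + 3·R3.
Reading off the reduced rows gives x1 = -3, x2 = -5/2, x3 = -3/2.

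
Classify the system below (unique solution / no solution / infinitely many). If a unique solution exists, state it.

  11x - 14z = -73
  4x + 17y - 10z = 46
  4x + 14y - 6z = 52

x = 1, y = 6, z = 6

Row-reduce the augmented matrix:
R1 ← R1 / (11).
R2 ← R2 − 4·R1.
R3 ← R3 − 4·R1.
R2 ← R2 / (17).
R3 ← R3 − 14·R2.
R3 ← R3 / (586/187).
R1 ← R1 + 14/11·R3.
R2 ← R2 + 54/187·R3.
Reading off the reduced rows gives x = 1, y = 6, z = 6.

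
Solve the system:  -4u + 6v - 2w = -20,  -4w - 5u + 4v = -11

infinitely many solutions

Row-reduce:
R1 ← R1 / (-4).
R2 ← R2 + 5·R1.
R2 ← R2 / (-7/2).
R1 ← R1 + 3/2·R2.
Rank is 2 with 3 unknowns, leaving w free.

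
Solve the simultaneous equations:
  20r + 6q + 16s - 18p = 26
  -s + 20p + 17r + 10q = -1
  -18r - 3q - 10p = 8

infinitely many solutions

Row-reduce:
R1 ← R1 / (-18).
R2 ← R2 − 20·R1.
R3 ← R3 + 10·R1.
R2 ← R2 / (50/3).
R1 ← R1 + 1/3·R2.
R3 ← R3 + 19/3·R2.
R3 ← R3 / (-2131/150).
R1 ← R1 + 49/150·R3.
R2 ← R2 − 353/150·R3.
Rank is 3 with 4 unknowns, leaving s free.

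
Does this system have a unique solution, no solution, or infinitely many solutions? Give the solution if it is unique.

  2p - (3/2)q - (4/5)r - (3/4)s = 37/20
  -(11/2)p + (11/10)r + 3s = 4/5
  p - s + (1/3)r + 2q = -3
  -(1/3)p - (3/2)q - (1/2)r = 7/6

Row-reduce:
R1 ← R1 / (2).
R2 ← R2 + 11/2·R1.
R3 ← R3 − 1·R1.
R4 ← R4 + 1/3·R1.
R2 ← R2 / (-33/8).
R1 ← R1 + 3/4·R2.
R3 ← R3 − 11/4·R2.
R4 ← R4 + 7/4·R2.
Swap R3 and R4.
R3 ← R3 / (-1/6).
R1 ← R1 + 1/5·R3.
R2 ← R2 − 4/15·R3.
Rank is 3 with 4 unknowns, leaving s free.

infinitely many solutions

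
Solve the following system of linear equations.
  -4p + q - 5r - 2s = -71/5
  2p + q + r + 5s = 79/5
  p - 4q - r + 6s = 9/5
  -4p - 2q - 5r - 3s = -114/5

p = 7/3, q = 7/3, r = 4/5, s = 8/5

Row-reduce the augmented matrix:
R1 ← R1 / (-4).
R2 ← R2 − 2·R1.
R3 ← R3 − 1·R1.
R4 ← R4 + 4·R1.
R2 ← R2 / (3/2).
R1 ← R1 + 1/4·R2.
R3 ← R3 + 15/4·R2.
R4 ← R4 + 3·R2.
R3 ← R3 / (-6).
R1 ← R1 − 1·R3.
R2 ← R2 + 1·R3.
R4 ← R4 + 3·R3.
R4 ← R4 / (-3/4).
R1 ← R1 − 15/4·R4.
R2 ← R2 − 1/12·R4.
R3 ← R3 + 31/12·R4.
Reading off the reduced rows gives p = 7/3, q = 7/3, r = 4/5, s = 8/5.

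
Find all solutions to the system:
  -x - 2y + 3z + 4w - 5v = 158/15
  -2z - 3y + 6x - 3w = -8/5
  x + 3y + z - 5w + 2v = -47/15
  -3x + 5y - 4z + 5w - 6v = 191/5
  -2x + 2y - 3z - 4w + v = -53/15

Row-reduce the augmented matrix:
R1 ← R1 / (-1).
R2 ← R2 − 6·R1.
R3 ← R3 − 1·R1.
R4 ← R4 + 3·R1.
R5 ← R5 + 2·R1.
R2 ← R2 / (-15).
R1 ← R1 − 2·R2.
R3 ← R3 − 1·R2.
R4 ← R4 − 11·R2.
R5 ← R5 − 6·R2.
R3 ← R3 / (76/15).
R1 ← R1 + 13/15·R3.
R2 ← R2 + 16/15·R3.
R4 ← R4 + 19/15·R3.
R5 ← R5 + 13/5·R3.
R4 ← R4 / (17/2).
R1 ← R1 + 43/38·R4.
R2 ← R2 + 25/19·R4.
R3 ← R3 − 3/38·R4.
R5 ← R5 + 129/38·R4.
R5 ← R5 / (-2990/323).
R1 ← R1 + 566/323·R5.
R2 ← R2 + 813/646·R5.
R3 ← R3 + 276/323·R5.
R4 ← R4 + 57/34·R5.
Reading off the reduced rows gives x = 5/3, y = 3, z = -4/5, w = 7/5, v = -3.

x = 5/3, y = 3, z = -4/5, w = 7/5, v = -3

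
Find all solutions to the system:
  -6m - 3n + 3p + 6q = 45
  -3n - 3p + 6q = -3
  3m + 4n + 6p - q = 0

infinitely many solutions

Row-reduce:
R1 ← R1 / (-6).
R3 ← R3 − 3·R1.
R2 ← R2 / (-3).
R1 ← R1 − 1/2·R2.
R3 ← R3 − 5/2·R2.
R3 ← R3 / (5).
R1 ← R1 + 1·R3.
R2 ← R2 − 1·R3.
Rank is 3 with 4 unknowns, leaving q free.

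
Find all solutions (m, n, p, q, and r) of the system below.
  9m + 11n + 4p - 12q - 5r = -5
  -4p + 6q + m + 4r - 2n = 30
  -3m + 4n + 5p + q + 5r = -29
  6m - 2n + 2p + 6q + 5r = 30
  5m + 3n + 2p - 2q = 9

Row-reduce:
R1 ← R1 / (9).
R2 ← R2 − 1·R1.
R3 ← R3 + 3·R1.
R4 ← R4 − 6·R1.
R5 ← R5 − 5·R1.
R2 ← R2 / (-29/9).
R1 ← R1 − 11/9·R2.
R3 ← R3 − 23/3·R2.
R4 ← R4 + 28/3·R2.
R5 ← R5 + 28/9·R2.
R3 ← R3 / (-123/29).
R1 ← R1 + 36/29·R3.
R2 ← R2 − 40/29·R3.
R4 ← R4 − 354/29·R3.
R5 ← R5 − 118/29·R3.
R4 ← R4 / (1408/41).
R1 ← R1 + 114/41·R4.
R2 ← R2 − 298/123·R4.
R3 ← R3 + 419/123·R4.
R5 ← R5 − 1408/123·R4.
Row 5 reduces to 0 = 2/3, a contradiction. The system is inconsistent.

no solution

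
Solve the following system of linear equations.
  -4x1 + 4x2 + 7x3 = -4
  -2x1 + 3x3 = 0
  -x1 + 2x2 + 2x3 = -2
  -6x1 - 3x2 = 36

x1 = -6, x2 = 0, x3 = -4

Row-reduce the augmented matrix:
R1 ← R1 / (-4).
R2 ← R2 + 2·R1.
R3 ← R3 + 1·R1.
R4 ← R4 + 6·R1.
R2 ← R2 / (-2).
R1 ← R1 + 1·R2.
R3 ← R3 − 1·R2.
R4 ← R4 + 9·R2.
Swap R3 and R4.
R3 ← R3 / (-33/4).
R1 ← R1 + 3/2·R3.
R2 ← R2 − 1/4·R3.
R4 reduces to 0 = 0, so the extra equation is consistent.
Reading off the reduced rows gives x1 = -6, x2 = 0, x3 = -4.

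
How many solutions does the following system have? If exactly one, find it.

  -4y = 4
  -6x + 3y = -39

x = 6, y = -1

Row-reduce the augmented matrix:
Swap R1 and R2.
R1 ← R1 / (-6).
R2 ← R2 / (-4).
R1 ← R1 + 1/2·R2.
Reading off the reduced rows gives x = 6, y = -1.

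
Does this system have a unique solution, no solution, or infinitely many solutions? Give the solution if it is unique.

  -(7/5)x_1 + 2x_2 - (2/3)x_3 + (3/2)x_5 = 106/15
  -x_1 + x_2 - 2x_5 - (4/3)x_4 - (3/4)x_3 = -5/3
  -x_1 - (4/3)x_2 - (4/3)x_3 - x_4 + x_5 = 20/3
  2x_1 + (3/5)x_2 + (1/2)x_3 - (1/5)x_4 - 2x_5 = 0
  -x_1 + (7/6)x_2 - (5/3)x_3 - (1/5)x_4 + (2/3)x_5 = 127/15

x_1 = 4, x_2 = 2, x_3 = -4, x_4 = -4, x_5 = 4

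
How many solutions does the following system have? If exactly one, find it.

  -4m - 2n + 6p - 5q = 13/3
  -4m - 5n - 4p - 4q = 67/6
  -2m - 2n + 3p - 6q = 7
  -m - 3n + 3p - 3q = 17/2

Row-reduce the augmented matrix:
R1 ← R1 / (-4).
R2 ← R2 + 4·R1.
R3 ← R3 + 2·R1.
R4 ← R4 + 1·R1.
R2 ← R2 / (-3).
R1 ← R1 − 1/2·R2.
R3 ← R3 + 1·R2.
R4 ← R4 + 5/2·R2.
R3 ← R3 / (10/3).
R1 ← R1 + 19/6·R3.
R2 ← R2 − 10/3·R3.
R4 ← R4 − 59/6·R3.
R4 ← R4 / (349/40).
R1 ← R1 + 89/40·R4.
R2 ← R2 − 7/2·R4.
R3 ← R3 + 23/20·R4.
Reading off the reduced rows gives m = 1, n = -5/2, p = 0, q = -2/3.

m = 1, n = -5/2, p = 0, q = -2/3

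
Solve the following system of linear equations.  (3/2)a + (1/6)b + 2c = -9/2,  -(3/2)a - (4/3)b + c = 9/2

infinitely many solutions

Row-reduce:
R1 ← R1 / (3/2).
R2 ← R2 + 3/2·R1.
R2 ← R2 / (-7/6).
R1 ← R1 − 1/9·R2.
Rank is 2 with 3 unknowns, leaving c free.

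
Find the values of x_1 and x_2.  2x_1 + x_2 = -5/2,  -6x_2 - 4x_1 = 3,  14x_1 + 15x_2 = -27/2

x_1 = -3/2, x_2 = 1/2

Row-reduce the augmented matrix:
R1 ← R1 / (2).
R2 ← R2 + 4·R1.
R3 ← R3 − 14·R1.
R2 ← R2 / (-4).
R1 ← R1 − 1/2·R2.
R3 ← R3 − 8·R2.
R3 reduces to 0 = 0, so the extra equation is consistent.
Reading off the reduced rows gives x_1 = -3/2, x_2 = 1/2.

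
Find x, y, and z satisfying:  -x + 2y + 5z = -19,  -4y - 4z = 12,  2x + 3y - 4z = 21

Row-reduce the augmented matrix:
R1 ← R1 / (-1).
R3 ← R3 − 2·R1.
R2 ← R2 / (-4).
R1 ← R1 + 2·R2.
R3 ← R3 − 7·R2.
R3 ← R3 / (-1).
R1 ← R1 + 3·R3.
R2 ← R2 − 1·R3.
Reading off the reduced rows gives x = 1, y = 1, z = -4.

x = 1, y = 1, z = -4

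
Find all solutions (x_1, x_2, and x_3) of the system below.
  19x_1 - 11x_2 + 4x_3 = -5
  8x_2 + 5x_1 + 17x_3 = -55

infinitely many solutions

Row-reduce:
R1 ← R1 / (19).
R2 ← R2 − 5·R1.
R2 ← R2 / (207/19).
R1 ← R1 + 11/19·R2.
Rank is 2 with 3 unknowns, leaving x_3 free.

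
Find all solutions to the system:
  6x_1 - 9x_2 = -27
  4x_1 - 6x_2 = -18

infinitely many solutions

Row-reduce:
R1 ← R1 / (6).
R2 ← R2 − 4·R1.
Rank is 1 with 2 unknowns, leaving x_2 free.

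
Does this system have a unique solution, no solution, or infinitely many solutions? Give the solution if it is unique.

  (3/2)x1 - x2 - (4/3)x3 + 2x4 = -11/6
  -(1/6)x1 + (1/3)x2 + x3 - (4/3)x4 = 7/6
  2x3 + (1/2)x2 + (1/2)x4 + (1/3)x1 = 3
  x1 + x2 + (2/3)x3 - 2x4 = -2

Row-reduce the augmented matrix:
R1 ← R1 / (3/2).
R2 ← R2 + 1/6·R1.
R3 ← R3 − 1/3·R1.
R4 ← R4 − 1·R1.
R2 ← R2 / (2/9).
R1 ← R1 + 2/3·R2.
R3 ← R3 − 13/18·R2.
R4 ← R4 − 5/3·R2.
R3 ← R3 / (-17/36).
R1 ← R1 − 5/3·R3.
R2 ← R2 − 23/6·R3.
R4 ← R4 + 29/6·R3.
R4 ← R4 / (-553/17).
R1 ← R1 − 186/17·R4.
R2 ← R2 − 421/17·R4.
R3 ← R3 + 132/17·R4.
Reading off the reduced rows gives x1 = -1, x2 = -5/3, x3 = 2, x4 = 1/3.

x1 = -1, x2 = -5/3, x3 = 2, x4 = 1/3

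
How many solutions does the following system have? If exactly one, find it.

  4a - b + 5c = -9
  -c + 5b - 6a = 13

infinitely many solutions

Row-reduce:
R1 ← R1 / (4).
R2 ← R2 + 6·R1.
R2 ← R2 / (7/2).
R1 ← R1 + 1/4·R2.
Rank is 2 with 3 unknowns, leaving c free.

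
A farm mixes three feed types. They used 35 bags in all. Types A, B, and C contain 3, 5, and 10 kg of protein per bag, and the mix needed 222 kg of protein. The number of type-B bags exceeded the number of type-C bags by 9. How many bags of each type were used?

Let a = type-A bags, b = type-B bags, c = type-C bags.
  a + b + c = 35
  3a + 5b + 10c = 222
  b - c = 9
Row-reduce the augmented matrix:
R2 ← R2 − 3·R1.
R2 ← R2 / (2).
R1 ← R1 − 1·R2.
R3 ← R3 − 1·R2.
R3 ← R3 / (-9/2).
R1 ← R1 + 5/2·R3.
R2 ← R2 − 7/2·R3.
Reading off the reduced rows gives a = 4, b = 20, c = 11.

type-A bags: 4, type-B bags: 20, type-C bags: 11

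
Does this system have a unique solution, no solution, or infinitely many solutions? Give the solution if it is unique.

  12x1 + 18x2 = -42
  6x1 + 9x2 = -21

Row-reduce:
R1 ← R1 / (12).
R2 ← R2 − 6·R1.
Rank is 1 with 2 unknowns, leaving x2 free.

infinitely many solutions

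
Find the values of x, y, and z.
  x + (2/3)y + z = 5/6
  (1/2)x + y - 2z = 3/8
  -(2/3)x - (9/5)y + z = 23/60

Row-reduce the augmented matrix:
R2 ← R2 − 1/2·R1.
R3 ← R3 + 2/3·R1.
R2 ← R2 / (2/3).
R1 ← R1 − 2/3·R2.
R3 ← R3 + 61/45·R2.
R3 ← R3 / (-41/12).
R1 ← R1 − 7/2·R3.
R2 ← R2 + 15/4·R3.
Reading off the reduced rows gives x = 7/4, y = -1, z = -1/4.

x = 7/4, y = -1, z = -1/4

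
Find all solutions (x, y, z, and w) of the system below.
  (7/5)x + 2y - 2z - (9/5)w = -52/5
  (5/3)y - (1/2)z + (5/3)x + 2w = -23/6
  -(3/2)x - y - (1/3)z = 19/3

infinitely many solutions

Row-reduce:
R1 ← R1 / (7/5).
R2 ← R2 − 5/3·R1.
R3 ← R3 + 3/2·R1.
R2 ← R2 / (-5/7).
R1 ← R1 − 10/7·R2.
R3 ← R3 − 8/7·R2.
R3 ← R3 / (8/15).
R1 ← R1 − 7/3·R3.
R2 ← R2 + 79/30·R3.
Rank is 3 with 4 unknowns, leaving w free.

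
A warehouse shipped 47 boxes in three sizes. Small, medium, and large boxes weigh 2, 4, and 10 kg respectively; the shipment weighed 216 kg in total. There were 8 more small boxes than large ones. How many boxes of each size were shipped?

small boxes: 19, medium boxes: 17, large boxes: 11

Let s = small boxes, m = medium boxes, l = large boxes.
  l + m + s = 47
  2s + 4m + 10l = 216
  s - l = 8
Row-reduce the augmented matrix:
R2 ← R2 − 2·R1.
R3 ← R3 − 1·R1.
R2 ← R2 / (2).
R1 ← R1 − 1·R2.
R3 ← R3 + 1·R2.
R3 ← R3 / (2).
R1 ← R1 + 3·R3.
R2 ← R2 − 4·R3.
Reading off the reduced rows gives s = 19, m = 17, l = 11.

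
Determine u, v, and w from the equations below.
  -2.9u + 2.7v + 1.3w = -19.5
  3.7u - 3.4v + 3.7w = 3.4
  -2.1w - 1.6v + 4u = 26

Row-reduce the augmented matrix:
R1 ← R1 / (-29/10).
R2 ← R2 − 37/10·R1.
R3 ← R3 − 4·R1.
R2 ← R2 / (13/290).
R1 ← R1 + 27/29·R2.
R3 ← R3 − 308/145·R2.
R3 ← R3 / (-33049/130).
R1 ← R1 − 1441/13·R3.
R2 ← R2 − 1554/13·R3.
Reading off the reduced rows gives u = 4, v = -1, w = -4.

u = 4, v = -1, w = -4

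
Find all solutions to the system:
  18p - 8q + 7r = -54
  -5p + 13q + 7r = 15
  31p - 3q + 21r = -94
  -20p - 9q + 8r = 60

Row-reduce:
R1 ← R1 / (18).
R2 ← R2 + 5·R1.
R3 ← R3 − 31·R1.
R4 ← R4 + 20·R1.
R2 ← R2 / (97/9).
R1 ← R1 + 4/9·R2.
R3 ← R3 − 97/9·R2.
R4 ← R4 + 161/9·R2.
Swap R3 and R4.
R3 ← R3 / (5941/194).
R1 ← R1 − 147/194·R3.
R2 ← R2 − 161/194·R3.
Row 4 reduces to 0 = -1, a contradiction. The system is inconsistent.

no solution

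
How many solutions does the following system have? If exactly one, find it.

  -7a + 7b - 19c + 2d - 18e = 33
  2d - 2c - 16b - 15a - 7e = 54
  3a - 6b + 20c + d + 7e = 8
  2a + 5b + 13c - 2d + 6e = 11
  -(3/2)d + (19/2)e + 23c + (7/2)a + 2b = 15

infinitely many solutions

Row-reduce:
R1 ← R1 / (-7).
R2 ← R2 + 15·R1.
R3 ← R3 − 3·R1.
R4 ← R4 − 2·R1.
R5 ← R5 − 7/2·R1.
R2 ← R2 / (-31).
R1 ← R1 + 1·R2.
R3 ← R3 + 3·R2.
R4 ← R4 − 7·R2.
R5 ← R5 − 11/2·R2.
R3 ← R3 / (1760/217).
R1 ← R1 − 318/217·R3.
R2 ← R2 + 271/217·R3.
R4 ← R4 − 3540/217·R3.
R5 ← R5 − 4420/217·R3.
R4 ← R4 / (-49/8).
R1 ← R1 + 47/80·R4.
R2 ← R2 − 63/160·R4.
R3 ← R3 − 41/160·R4.
R5 ← R5 + 49/8·R4.
Rank is 4 with 5 unknowns, leaving e free.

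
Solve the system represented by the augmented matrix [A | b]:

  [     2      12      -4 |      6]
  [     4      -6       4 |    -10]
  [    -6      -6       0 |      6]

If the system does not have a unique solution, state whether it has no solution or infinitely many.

no solution

Row-reduce:
R1 ← R1 / (2).
R2 ← R2 − 4·R1.
R3 ← R3 + 6·R1.
R2 ← R2 / (-30).
R1 ← R1 − 6·R2.
R3 ← R3 − 30·R2.
Row 3 reduces to 0 = 2, a contradiction. The system is inconsistent.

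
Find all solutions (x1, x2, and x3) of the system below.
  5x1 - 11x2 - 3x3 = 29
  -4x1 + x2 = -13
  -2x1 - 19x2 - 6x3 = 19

infinitely many solutions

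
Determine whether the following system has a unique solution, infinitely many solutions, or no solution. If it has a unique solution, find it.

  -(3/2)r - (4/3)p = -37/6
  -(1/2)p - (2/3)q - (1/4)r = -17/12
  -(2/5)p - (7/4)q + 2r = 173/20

Row-reduce the augmented matrix:
R1 ← R1 / (-4/3).
R2 ← R2 + 1/2·R1.
R3 ← R3 + 2/5·R1.
R2 ← R2 / (-2/3).
R3 ← R3 + 7/4·R2.
R3 ← R3 / (1043/640).
R1 ← R1 − 9/8·R3.
R2 ← R2 + 15/32·R3.
Reading off the reduced rows gives p = -1, q = 1, r = 5.

p = -1, q = 1, r = 5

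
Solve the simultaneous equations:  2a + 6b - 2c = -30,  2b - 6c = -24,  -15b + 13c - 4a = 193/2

no solution

Row-reduce:
R1 ← R1 / (2).
R3 ← R3 + 4·R1.
R2 ← R2 / (2).
R1 ← R1 − 3·R2.
R3 ← R3 + 3·R2.
Row 3 reduces to 0 = 1/2, a contradiction. The system is inconsistent.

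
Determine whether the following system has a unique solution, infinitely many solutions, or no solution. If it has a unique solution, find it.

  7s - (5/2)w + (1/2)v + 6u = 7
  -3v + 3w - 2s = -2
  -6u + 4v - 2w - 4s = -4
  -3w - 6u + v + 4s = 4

Row-reduce:
R1 ← R1 / (6).
R3 ← R3 + 6·R1.
R4 ← R4 + 6·R1.
R2 ← R2 / (-3).
R1 ← R1 − 1/12·R2.
R3 ← R3 − 9/2·R2.
R4 ← R4 − 3/2·R2.
Swap R3 and R4.
R3 ← R3 / (-4).
R1 ← R1 + 1/3·R3.
R2 ← R2 + 1·R3.
Rank is 3 with 4 unknowns, leaving s free.

infinitely many solutions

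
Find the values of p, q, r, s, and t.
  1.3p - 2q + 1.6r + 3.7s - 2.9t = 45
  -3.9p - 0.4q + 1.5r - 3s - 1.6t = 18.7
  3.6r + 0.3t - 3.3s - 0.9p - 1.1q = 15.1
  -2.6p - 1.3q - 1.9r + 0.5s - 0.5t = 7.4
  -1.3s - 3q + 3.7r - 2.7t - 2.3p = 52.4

p = -3, q = -5, r = 6, s = 4, t = -5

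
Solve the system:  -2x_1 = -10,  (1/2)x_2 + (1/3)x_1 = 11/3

Row-reduce the augmented matrix:
R1 ← R1 / (-2).
R2 ← R2 − 1/3·R1.
R2 ← R2 / (1/2).
Reading off the reduced rows gives x_1 = 5, x_2 = 4.

x_1 = 5, x_2 = 4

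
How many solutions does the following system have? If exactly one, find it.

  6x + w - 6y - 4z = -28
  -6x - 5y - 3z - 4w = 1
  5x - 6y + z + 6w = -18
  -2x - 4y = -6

x = -5, y = 4, z = -5, w = 6

Row-reduce the augmented matrix:
R1 ← R1 / (6).
R2 ← R2 + 6·R1.
R3 ← R3 − 5·R1.
R4 ← R4 + 2·R1.
R2 ← R2 / (-11).
R1 ← R1 + 1·R2.
R3 ← R3 + 1·R2.
R4 ← R4 + 6·R2.
R3 ← R3 / (164/33).
R1 ← R1 + 1/33·R3.
R2 ← R2 − 7/11·R3.
R4 ← R4 − 82/33·R3.
R4 ← R4 / (-3/4).
R1 ← R1 − 155/328·R4.
R2 ← R2 + 139/328·R4.
R3 ← R3 − 359/328·R4.
Reading off the reduced rows gives x = -5, y = 4, z = -5, w = 6.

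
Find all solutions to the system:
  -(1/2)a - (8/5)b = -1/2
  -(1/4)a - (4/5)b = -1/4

infinitely many solutions

Row-reduce:
R1 ← R1 / (-1/2).
R2 ← R2 + 1/4·R1.
Rank is 1 with 2 unknowns, leaving b free.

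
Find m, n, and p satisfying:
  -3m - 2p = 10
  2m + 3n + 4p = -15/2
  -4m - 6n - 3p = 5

m = -2, n = 3/2, p = -2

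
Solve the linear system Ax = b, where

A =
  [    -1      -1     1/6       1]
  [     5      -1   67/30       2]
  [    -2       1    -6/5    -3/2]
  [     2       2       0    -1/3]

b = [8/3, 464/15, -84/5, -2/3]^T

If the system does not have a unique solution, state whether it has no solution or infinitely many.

Row-reduce:
R1 ← R1 / (-1).
R2 ← R2 − 5·R1.
R3 ← R3 + 2·R1.
R4 ← R4 − 2·R1.
R2 ← R2 / (-6).
R1 ← R1 − 1·R2.
R3 ← R3 − 3·R2.
Swap R3 and R4.
R3 ← R3 / (1/3).
R1 ← R1 − 31/90·R3.
R2 ← R2 + 23/45·R3.
Rank is 3 with 4 unknowns, leaving x_4 free.

infinitely many solutions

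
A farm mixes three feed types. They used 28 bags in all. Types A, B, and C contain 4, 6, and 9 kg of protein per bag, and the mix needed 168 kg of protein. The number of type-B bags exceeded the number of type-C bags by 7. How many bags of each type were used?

type-A bags: 9, type-B bags: 13, type-C bags: 6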